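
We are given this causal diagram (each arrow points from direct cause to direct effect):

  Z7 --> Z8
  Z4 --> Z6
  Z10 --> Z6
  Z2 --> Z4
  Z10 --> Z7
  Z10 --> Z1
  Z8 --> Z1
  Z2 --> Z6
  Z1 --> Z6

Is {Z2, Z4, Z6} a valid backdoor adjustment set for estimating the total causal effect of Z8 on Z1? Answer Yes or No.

Backdoor paths from Z8 to Z1 (paths whose first edge points into Z8):
  P1: Z8 <- Z7 <- Z10 -> Z1
  P2: Z8 <- Z7 <- Z10 -> Z6 <- Z1
Condition 1 (no descendant of Z8 in the set): FAILS — Z6 is a descendant of Z8.
Condition 2 (every backdoor path blocked by {Z2, Z4, Z6}):
  P1: open — no interior node is in the conditioning set.
  P2: open — collider(s) Z6 are conditioned on (or have a conditioned descendant) and no non-collider on the path is in the set.
{Z2, Z4, Z6} does not satisfy the backdoor criterion.

No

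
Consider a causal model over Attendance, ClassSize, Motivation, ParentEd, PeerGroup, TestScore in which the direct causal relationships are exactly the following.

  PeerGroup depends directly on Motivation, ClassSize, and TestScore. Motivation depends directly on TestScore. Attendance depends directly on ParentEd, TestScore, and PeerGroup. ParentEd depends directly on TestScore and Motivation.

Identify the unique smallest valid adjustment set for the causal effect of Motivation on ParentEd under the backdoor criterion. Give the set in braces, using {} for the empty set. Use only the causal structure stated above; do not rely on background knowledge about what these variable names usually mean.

Variables eligible for adjustment (non-descendants of Motivation, excluding Motivation and ParentEd): {ClassSize, TestScore}.
Backdoor paths from Motivation to ParentEd:
  P1: Motivation <- TestScore -> ParentEd
  P2: Motivation <- TestScore -> PeerGroup -> Attendance <- ParentEd
  P3: Motivation <- TestScore -> Attendance <- ParentEd
The empty set is not sufficient: P1 (Motivation <- TestScore -> ParentEd) has no collider blocking it and no conditioned non-collider, so it is open.
Try {TestScore}:
  P1: blocked at fork node TestScore ∈ conditioning set.
  P2: blocked at fork node TestScore ∈ conditioning set.
  P3: blocked at fork node TestScore ∈ conditioning set.
{TestScore} contains no descendant of Motivation and blocks every backdoor path.
No other singleton works — e.g. {ClassSize} leaves P1 open — so {TestScore} is the unique smallest valid adjustment set.

{TestScore}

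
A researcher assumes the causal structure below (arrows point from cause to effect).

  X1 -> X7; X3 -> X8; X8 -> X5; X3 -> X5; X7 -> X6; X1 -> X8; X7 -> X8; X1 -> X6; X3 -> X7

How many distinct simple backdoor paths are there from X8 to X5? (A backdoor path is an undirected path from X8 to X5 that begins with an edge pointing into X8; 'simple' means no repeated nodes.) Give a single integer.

A backdoor path from X8 to X5 is any simple undirected path whose first edge points into X8 (i.e. leaves X8 via a parent).
Parents of X8: {X1, X3, X7}.
Enumerating:
  P1: X8 <- X3 -> X5
  P2: X8 <- X1 -> X7 <- X3 -> X5
  P3: X8 <- X1 -> X6 <- X7 <- X3 -> X5
  P4: X8 <- X7 <- X3 -> X5
That exhausts the simple backdoor paths. Count: 4.

4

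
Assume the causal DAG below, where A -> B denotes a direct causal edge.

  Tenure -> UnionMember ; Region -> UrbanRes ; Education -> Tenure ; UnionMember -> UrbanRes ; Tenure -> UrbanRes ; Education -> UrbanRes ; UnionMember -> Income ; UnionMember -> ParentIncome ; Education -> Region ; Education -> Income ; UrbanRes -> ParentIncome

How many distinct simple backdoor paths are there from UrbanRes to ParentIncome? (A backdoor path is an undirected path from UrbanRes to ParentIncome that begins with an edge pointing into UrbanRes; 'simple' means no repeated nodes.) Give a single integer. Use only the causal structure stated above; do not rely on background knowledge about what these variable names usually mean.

A backdoor path from UrbanRes to ParentIncome is any simple undirected path whose first edge points into UrbanRes (i.e. leaves UrbanRes via a parent).
Parents of UrbanRes: {Education, Region, Tenure, UnionMember}.
Enumerating:
  P1: UrbanRes <- Education -> Tenure -> UnionMember -> ParentIncome
  P2: UrbanRes <- Education -> Income <- UnionMember -> ParentIncome
  P3: UrbanRes <- Tenure <- Education -> Income <- UnionMember -> ParentIncome
  P4: UrbanRes <- Tenure -> UnionMember -> ParentIncome
  P5: UrbanRes <- UnionMember -> ParentIncome
  P6: UrbanRes <- Region <- Education -> Tenure -> UnionMember -> ParentIncome
  P7: UrbanRes <- Region <- Education -> Income <- UnionMember -> ParentIncome
That exhausts the simple backdoor paths. Count: 7.

7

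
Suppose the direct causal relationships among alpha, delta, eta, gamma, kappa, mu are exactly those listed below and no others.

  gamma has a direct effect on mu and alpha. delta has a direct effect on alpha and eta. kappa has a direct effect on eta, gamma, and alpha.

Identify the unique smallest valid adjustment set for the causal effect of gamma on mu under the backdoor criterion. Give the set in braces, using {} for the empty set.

Variables eligible for adjustment (non-descendants of gamma, excluding gamma and mu): {delta, eta, kappa}.
Backdoor paths from gamma to mu:
  (none)
With no backdoor paths the empty set already satisfies the criterion, and it is trivially minimal.

{}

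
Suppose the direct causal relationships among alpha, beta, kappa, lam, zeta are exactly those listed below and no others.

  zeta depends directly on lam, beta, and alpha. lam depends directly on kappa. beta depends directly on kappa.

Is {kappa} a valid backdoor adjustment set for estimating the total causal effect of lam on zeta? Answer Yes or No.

Backdoor paths from lam to zeta (paths whose first edge points into lam):
  P1: lam <- kappa -> beta -> zeta
Condition 1 (no descendant of lam in the set): holds — descendants of lam are {zeta}; none are in {kappa}.
Condition 2 (every backdoor path blocked by {kappa}):
  P1: blocked at fork node kappa ∈ conditioning set.
{kappa} satisfies the backdoor criterion.

Yes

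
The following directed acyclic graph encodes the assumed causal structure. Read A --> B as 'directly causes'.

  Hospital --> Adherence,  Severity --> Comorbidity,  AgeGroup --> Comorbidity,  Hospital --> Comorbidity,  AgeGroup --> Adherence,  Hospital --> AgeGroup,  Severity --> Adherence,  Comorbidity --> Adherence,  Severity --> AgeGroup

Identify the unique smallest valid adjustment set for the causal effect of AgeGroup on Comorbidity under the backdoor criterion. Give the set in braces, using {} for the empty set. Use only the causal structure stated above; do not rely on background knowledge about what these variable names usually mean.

Variables eligible for adjustment (non-descendants of AgeGroup, excluding AgeGroup and Comorbidity): {Hospital, Severity}.
Backdoor paths from AgeGroup to Comorbidity:
  P1: AgeGroup <- Hospital -> Comorbidity
  P2: AgeGroup <- Hospital -> Adherence <- Severity -> Comorbidity
  P3: AgeGroup <- Hospital -> Adherence <- Comorbidity
  P4: AgeGroup <- Severity -> Comorbidity
  P5: AgeGroup <- Severity -> Adherence <- Hospital -> Comorbidity
  P6: AgeGroup <- Severity -> Adherence <- Comorbidity
The empty set is not sufficient: P1 (AgeGroup <- Hospital -> Comorbidity) has no collider blocking it and no conditioned non-collider, so it is open.
Try {Hospital, Severity}:
  P1: blocked at fork node Hospital ∈ conditioning set.
  P2: blocked at fork node Hospital ∈ conditioning set.
  P3: blocked at fork node Hospital ∈ conditioning set.
  P4: blocked at fork node Severity ∈ conditioning set.
  P5: blocked at fork node Severity ∈ conditioning set.
  P6: blocked at fork node Severity ∈ conditioning set.
{Hospital, Severity} contains no descendant of AgeGroup and blocks every backdoor path.
Every element of {Hospital, Severity} is needed (dropping Hospital leaves P1 open; dropping Severity leaves P4 open), so no proper subset is valid.
Among all size-2 subsets of the eligible variables, only {Hospital, Severity} blocks every backdoor path, so it is the unique smallest valid adjustment set.

{Hospital, Severity}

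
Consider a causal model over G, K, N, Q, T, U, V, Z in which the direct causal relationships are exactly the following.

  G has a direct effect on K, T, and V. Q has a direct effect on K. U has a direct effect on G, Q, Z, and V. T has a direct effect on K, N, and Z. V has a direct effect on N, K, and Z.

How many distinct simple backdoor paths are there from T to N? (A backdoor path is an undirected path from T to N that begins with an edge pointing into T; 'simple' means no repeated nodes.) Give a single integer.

7

A backdoor path from T to N is any simple undirected path whose first edge points into T (i.e. leaves T via a parent).
Parents of T: {G}.
Enumerating:
  P1: T <- G <- U -> Q -> K <- V -> N
  P2: T <- G <- U -> V -> N
  P3: T <- G <- U -> Z <- V -> N
  P4: T <- G -> V -> N
  P5: T <- G -> K <- Q <- U -> V -> N
  P6: T <- G -> K <- Q <- U -> Z <- V -> N
  P7: T <- G -> K <- V -> N
That exhausts the simple backdoor paths. Count: 7.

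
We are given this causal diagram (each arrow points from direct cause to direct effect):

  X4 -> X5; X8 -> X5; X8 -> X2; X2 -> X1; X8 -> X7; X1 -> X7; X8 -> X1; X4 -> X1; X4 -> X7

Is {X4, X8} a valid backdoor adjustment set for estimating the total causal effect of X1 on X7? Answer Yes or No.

Backdoor paths from X1 to X7 (paths whose first edge points into X1):
  P1: X1 <- X4 -> X5 <- X8 -> X7
  P2: X1 <- X4 -> X7
  P3: X1 <- X8 -> X5 <- X4 -> X7
  P4: X1 <- X8 -> X7
  P5: X1 <- X2 <- X8 -> X5 <- X4 -> X7
  P6: X1 <- X2 <- X8 -> X7
Condition 1 (no descendant of X1 in the set): holds — descendants of X1 are {X7}; none are in {X4, X8}.
Condition 2 (every backdoor path blocked by {X4, X8}):
  P1: blocked at fork node X4 ∈ conditioning set.
  P2: blocked at fork node X4 ∈ conditioning set.
  P3: blocked at fork node X8 ∈ conditioning set.
  P4: blocked at fork node X8 ∈ conditioning set.
  P5: blocked at fork node X8 ∈ conditioning set.
  P6: blocked at fork node X8 ∈ conditioning set.
{X4, X8} satisfies the backdoor criterion.

Yes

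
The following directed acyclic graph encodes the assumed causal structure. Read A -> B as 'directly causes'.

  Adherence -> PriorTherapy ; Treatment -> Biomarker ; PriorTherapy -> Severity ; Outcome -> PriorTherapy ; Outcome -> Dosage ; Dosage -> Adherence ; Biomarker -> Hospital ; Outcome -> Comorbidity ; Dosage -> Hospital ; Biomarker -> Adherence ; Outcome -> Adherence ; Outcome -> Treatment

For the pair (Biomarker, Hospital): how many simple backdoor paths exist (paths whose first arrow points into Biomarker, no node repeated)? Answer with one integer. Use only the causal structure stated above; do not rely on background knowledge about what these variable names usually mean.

A backdoor path from Biomarker to Hospital is any simple undirected path whose first edge points into Biomarker (i.e. leaves Biomarker via a parent).
Parents of Biomarker: {Treatment}.
Enumerating:
  P1: Biomarker <- Treatment <- Outcome -> Dosage -> Hospital
  P2: Biomarker <- Treatment <- Outcome -> Adherence <- Dosage -> Hospital
  P3: Biomarker <- Treatment <- Outcome -> PriorTherapy <- Adherence <- Dosage -> Hospital
That exhausts the simple backdoor paths. Count: 3.

3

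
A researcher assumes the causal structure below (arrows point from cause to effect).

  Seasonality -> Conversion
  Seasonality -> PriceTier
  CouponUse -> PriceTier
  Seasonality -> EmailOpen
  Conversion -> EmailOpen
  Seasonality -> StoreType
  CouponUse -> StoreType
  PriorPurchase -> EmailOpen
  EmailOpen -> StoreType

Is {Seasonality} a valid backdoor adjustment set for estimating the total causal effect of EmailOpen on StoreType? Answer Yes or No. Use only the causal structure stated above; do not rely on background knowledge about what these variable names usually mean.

Backdoor paths from EmailOpen to StoreType (paths whose first edge points into EmailOpen):
  P1: EmailOpen <- Seasonality -> PriceTier <- CouponUse -> StoreType
  P2: EmailOpen <- Seasonality -> StoreType
  P3: EmailOpen <- Conversion <- Seasonality -> PriceTier <- CouponUse -> StoreType
  P4: EmailOpen <- Conversion <- Seasonality -> StoreType
Condition 1 (no descendant of EmailOpen in the set): holds — descendants of EmailOpen are {StoreType}; none are in {Seasonality}.
Condition 2 (every backdoor path blocked by {Seasonality}):
  P1: blocked at fork node Seasonality ∈ conditioning set.
  P2: blocked at fork node Seasonality ∈ conditioning set.
  P3: blocked at fork node Seasonality ∈ conditioning set.
  P4: blocked at fork node Seasonality ∈ conditioning set.
{Seasonality} satisfies the backdoor criterion.

Yes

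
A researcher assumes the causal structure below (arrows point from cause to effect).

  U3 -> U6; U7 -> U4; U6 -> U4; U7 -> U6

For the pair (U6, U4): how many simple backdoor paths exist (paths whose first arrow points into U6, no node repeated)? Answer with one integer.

1

A backdoor path from U6 to U4 is any simple undirected path whose first edge points into U6 (i.e. leaves U6 via a parent).
Parents of U6: {U3, U7}.
Enumerating:
  P1: U6 <- U7 -> U4
That exhausts the simple backdoor paths. Count: 1.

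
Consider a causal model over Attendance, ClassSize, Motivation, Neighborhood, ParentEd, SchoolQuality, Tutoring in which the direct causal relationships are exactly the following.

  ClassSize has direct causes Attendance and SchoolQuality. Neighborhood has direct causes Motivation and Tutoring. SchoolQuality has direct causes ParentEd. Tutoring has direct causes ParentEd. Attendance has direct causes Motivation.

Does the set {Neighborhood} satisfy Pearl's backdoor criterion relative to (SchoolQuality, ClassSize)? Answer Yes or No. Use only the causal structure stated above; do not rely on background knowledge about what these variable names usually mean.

Backdoor paths from SchoolQuality to ClassSize (paths whose first edge points into SchoolQuality):
  P1: SchoolQuality <- ParentEd -> Tutoring -> Neighborhood <- Motivation -> Attendance -> ClassSize
Condition 1 (no descendant of SchoolQuality in the set): holds — descendants of SchoolQuality are {ClassSize}; none are in {Neighborhood}.
Condition 2 (every backdoor path blocked by {Neighborhood}):
  P1: open — collider(s) Neighborhood are conditioned on (or have a conditioned descendant) and no non-collider on the path is in the set.
{Neighborhood} does not satisfy the backdoor criterion.

No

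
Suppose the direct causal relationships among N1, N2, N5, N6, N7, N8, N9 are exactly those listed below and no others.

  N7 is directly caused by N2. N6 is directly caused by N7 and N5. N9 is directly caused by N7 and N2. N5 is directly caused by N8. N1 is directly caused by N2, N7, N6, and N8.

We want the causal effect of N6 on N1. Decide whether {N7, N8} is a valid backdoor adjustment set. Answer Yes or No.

Yes

Backdoor paths from N6 to N1 (paths whose first edge points into N6):
  P1: N6 <- N7 <- N2 -> N1
  P2: N6 <- N7 -> N9 <- N2 -> N1
  P3: N6 <- N7 -> N1
  P4: N6 <- N5 <- N8 -> N1
Condition 1 (no descendant of N6 in the set): holds — descendants of N6 are {N1}; none are in {N7, N8}.
Condition 2 (every backdoor path blocked by {N7, N8}):
  P1: blocked at chain node N7 ∈ conditioning set.
  P2: blocked at fork node N7 ∈ conditioning set.
  P3: blocked at fork node N7 ∈ conditioning set.
  P4: blocked at fork node N8 ∈ conditioning set.
{N7, N8} satisfies the backdoor criterion.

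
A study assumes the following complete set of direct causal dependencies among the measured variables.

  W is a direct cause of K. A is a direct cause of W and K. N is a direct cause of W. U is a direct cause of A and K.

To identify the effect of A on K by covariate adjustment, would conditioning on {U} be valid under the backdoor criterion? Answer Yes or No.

Backdoor paths from A to K (paths whose first edge points into A):
  P1: A <- U -> K
Condition 1 (no descendant of A in the set): holds — descendants of A are {K, W}; none are in {U}.
Condition 2 (every backdoor path blocked by {U}):
  P1: blocked at fork node U ∈ conditioning set.
{U} satisfies the backdoor criterion.

Yes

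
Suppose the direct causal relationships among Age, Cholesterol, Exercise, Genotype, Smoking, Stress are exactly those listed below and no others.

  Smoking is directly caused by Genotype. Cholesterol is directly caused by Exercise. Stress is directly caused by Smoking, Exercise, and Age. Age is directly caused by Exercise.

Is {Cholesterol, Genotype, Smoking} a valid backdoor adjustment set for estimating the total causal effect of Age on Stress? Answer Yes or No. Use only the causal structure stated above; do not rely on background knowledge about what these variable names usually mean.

No

Backdoor paths from Age to Stress (paths whose first edge points into Age):
  P1: Age <- Exercise -> Stress
Condition 1 (no descendant of Age in the set): holds — descendants of Age are {Stress}; none are in {Cholesterol, Genotype, Smoking}.
Condition 2 (every backdoor path blocked by {Cholesterol, Genotype, Smoking}):
  P1: open — no interior node is in the conditioning set.
{Cholesterol, Genotype, Smoking} does not satisfy the backdoor criterion.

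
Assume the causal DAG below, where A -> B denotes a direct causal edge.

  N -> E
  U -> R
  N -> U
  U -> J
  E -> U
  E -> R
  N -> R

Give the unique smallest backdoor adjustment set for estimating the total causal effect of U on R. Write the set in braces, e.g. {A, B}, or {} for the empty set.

Variables eligible for adjustment (non-descendants of U, excluding U and R): {E, N}.
Backdoor paths from U to R:
  P1: U <- N -> E -> R
  P2: U <- N -> R
  P3: U <- E <- N -> R
  P4: U <- E -> R
The empty set is not sufficient: P1 (U <- N -> E -> R) has no collider blocking it and no conditioned non-collider, so it is open.
Try {E, N}:
  P1: blocked at fork node N ∈ conditioning set.
  P2: blocked at fork node N ∈ conditioning set.
  P3: blocked at chain node E ∈ conditioning set.
  P4: blocked at fork node E ∈ conditioning set.
{E, N} contains no descendant of U and blocks every backdoor path.
Every element of {E, N} is needed (dropping E leaves P4 open; dropping N leaves P2 open), so no proper subset is valid.
Among all size-2 subsets of the eligible variables, only {E, N} blocks every backdoor path, so it is the unique smallest valid adjustment set.

{E, N}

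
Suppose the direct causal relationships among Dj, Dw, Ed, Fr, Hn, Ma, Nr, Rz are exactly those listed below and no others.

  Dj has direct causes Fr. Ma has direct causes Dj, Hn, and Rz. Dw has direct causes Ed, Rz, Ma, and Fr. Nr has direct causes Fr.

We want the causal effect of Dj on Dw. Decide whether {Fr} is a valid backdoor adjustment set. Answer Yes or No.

Backdoor paths from Dj to Dw (paths whose first edge points into Dj):
  P1: Dj <- Fr -> Dw
Condition 1 (no descendant of Dj in the set): holds — descendants of Dj are {Dw, Ma}; none are in {Fr}.
Condition 2 (every backdoor path blocked by {Fr}):
  P1: blocked at fork node Fr ∈ conditioning set.
{Fr} satisfies the backdoor criterion.

Yes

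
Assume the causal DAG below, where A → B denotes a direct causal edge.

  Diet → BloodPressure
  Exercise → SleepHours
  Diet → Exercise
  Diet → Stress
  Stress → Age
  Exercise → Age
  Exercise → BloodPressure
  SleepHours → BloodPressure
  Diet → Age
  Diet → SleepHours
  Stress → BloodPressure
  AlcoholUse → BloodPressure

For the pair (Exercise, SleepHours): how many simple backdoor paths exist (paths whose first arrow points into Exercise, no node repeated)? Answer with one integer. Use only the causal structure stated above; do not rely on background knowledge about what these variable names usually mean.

A backdoor path from Exercise to SleepHours is any simple undirected path whose first edge points into Exercise (i.e. leaves Exercise via a parent).
Parents of Exercise: {Diet}.
Enumerating:
  P1: Exercise <- Diet -> Stress -> BloodPressure <- SleepHours
  P2: Exercise <- Diet -> SleepHours
  P3: Exercise <- Diet -> BloodPressure <- SleepHours
  P4: Exercise <- Diet -> Age <- Stress -> BloodPressure <- SleepHours
That exhausts the simple backdoor paths. Count: 4.

4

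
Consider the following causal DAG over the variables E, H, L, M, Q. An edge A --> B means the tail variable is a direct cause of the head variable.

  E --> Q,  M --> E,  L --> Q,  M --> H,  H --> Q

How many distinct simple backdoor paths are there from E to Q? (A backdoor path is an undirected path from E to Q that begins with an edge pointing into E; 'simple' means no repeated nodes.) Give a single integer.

A backdoor path from E to Q is any simple undirected path whose first edge points into E (i.e. leaves E via a parent).
Parents of E: {M}.
Enumerating:
  P1: E <- M -> H -> Q
That exhausts the simple backdoor paths. Count: 1.

1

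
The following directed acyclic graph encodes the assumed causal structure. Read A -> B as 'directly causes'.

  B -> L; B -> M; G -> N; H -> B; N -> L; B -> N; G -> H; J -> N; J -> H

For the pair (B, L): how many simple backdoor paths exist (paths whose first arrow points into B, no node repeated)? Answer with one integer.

2

A backdoor path from B to L is any simple undirected path whose first edge points into B (i.e. leaves B via a parent).
Parents of B: {H}.
Enumerating:
  P1: B <- H <- G -> N -> L
  P2: B <- H <- J -> N -> L
That exhausts the simple backdoor paths. Count: 2.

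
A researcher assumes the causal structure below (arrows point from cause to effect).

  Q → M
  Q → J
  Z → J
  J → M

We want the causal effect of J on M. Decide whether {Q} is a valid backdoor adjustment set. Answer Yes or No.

Yes

Backdoor paths from J to M (paths whose first edge points into J):
  P1: J <- Q -> M
Condition 1 (no descendant of J in the set): holds — descendants of J are {M}; none are in {Q}.
Condition 2 (every backdoor path blocked by {Q}):
  P1: blocked at fork node Q ∈ conditioning set.
{Q} satisfies the backdoor criterion.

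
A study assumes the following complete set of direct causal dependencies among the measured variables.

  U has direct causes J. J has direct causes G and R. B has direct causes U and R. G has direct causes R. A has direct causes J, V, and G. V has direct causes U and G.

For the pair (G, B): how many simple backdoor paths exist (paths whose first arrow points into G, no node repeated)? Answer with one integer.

3

A backdoor path from G to B is any simple undirected path whose first edge points into G (i.e. leaves G via a parent).
Parents of G: {R}.
Enumerating:
  P1: G <- R -> J -> U -> B
  P2: G <- R -> J -> A <- V <- U -> B
  P3: G <- R -> B
That exhausts the simple backdoor paths. Count: 3.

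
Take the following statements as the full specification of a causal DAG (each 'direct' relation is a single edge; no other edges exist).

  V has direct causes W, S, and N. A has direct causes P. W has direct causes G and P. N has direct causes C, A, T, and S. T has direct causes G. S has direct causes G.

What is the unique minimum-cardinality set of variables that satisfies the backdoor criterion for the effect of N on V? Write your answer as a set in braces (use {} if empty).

Variables eligible for adjustment (non-descendants of N, excluding N and V): {A, C, G, P, S, T, W}.
Backdoor paths from N to V:
  P1: N <- T <- G -> W -> V
  P2: N <- T <- G -> S -> V
  P3: N <- A <- P -> W <- G -> S -> V
  P4: N <- A <- P -> W -> V
  P5: N <- S <- G -> W -> V
  P6: N <- S -> V
The empty set is not sufficient: P1 (N <- T <- G -> W -> V) has no collider blocking it and no conditioned non-collider, so it is open.
Try {S, W}:
  P1: blocked at chain node W ∈ conditioning set.
  P2: blocked at chain node S ∈ conditioning set.
  P3: blocked at chain node S ∈ conditioning set.
  P4: blocked at chain node W ∈ conditioning set.
  P5: blocked at chain node S ∈ conditioning set.
  P6: blocked at fork node S ∈ conditioning set.
{S, W} contains no descendant of N and blocks every backdoor path.
Every element of {S, W} is needed (dropping S leaves P2 open; dropping W leaves P1 open), so no proper subset is valid.
Among all size-2 subsets of the eligible variables, only {S, W} blocks every backdoor path, so it is the unique smallest valid adjustment set.

{S, W}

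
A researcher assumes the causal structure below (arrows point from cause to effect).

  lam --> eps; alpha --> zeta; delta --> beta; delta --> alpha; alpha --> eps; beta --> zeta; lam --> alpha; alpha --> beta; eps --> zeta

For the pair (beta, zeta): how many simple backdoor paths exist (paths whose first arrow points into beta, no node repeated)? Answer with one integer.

6

A backdoor path from beta to zeta is any simple undirected path whose first edge points into beta (i.e. leaves beta via a parent).
Parents of beta: {alpha, delta}.
Enumerating:
  P1: beta <- delta -> alpha <- lam -> eps -> zeta
  P2: beta <- delta -> alpha -> eps -> zeta
  P3: beta <- delta -> alpha -> zeta
  P4: beta <- alpha <- lam -> eps -> zeta
  P5: beta <- alpha -> eps -> zeta
  P6: beta <- alpha -> zeta
That exhausts the simple backdoor paths. Count: 6.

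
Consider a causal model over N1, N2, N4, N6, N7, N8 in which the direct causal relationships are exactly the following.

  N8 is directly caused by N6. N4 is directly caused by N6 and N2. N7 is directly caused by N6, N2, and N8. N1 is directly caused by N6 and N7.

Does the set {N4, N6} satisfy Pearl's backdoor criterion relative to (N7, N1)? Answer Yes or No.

Backdoor paths from N7 to N1 (paths whose first edge points into N7):
  P1: N7 <- N6 -> N1
  P2: N7 <- N2 -> N4 <- N6 -> N1
  P3: N7 <- N8 <- N6 -> N1
Condition 1 (no descendant of N7 in the set): holds — descendants of N7 are {N1}; none are in {N4, N6}.
Condition 2 (every backdoor path blocked by {N4, N6}):
  P1: blocked at fork node N6 ∈ conditioning set.
  P2: blocked at fork node N6 ∈ conditioning set.
  P3: blocked at fork node N6 ∈ conditioning set.
{N4, N6} satisfies the backdoor criterion.

Yes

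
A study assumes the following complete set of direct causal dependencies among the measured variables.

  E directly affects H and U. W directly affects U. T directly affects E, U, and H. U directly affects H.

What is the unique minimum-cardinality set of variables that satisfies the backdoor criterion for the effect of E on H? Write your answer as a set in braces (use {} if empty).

Variables eligible for adjustment (non-descendants of E, excluding E and H): {T, W}.
Backdoor paths from E to H:
  P1: E <- T -> U -> H
  P2: E <- T -> H
The empty set is not sufficient: P1 (E <- T -> U -> H) has no collider blocking it and no conditioned non-collider, so it is open.
Try {T}:
  P1: blocked at fork node T ∈ conditioning set.
  P2: blocked at fork node T ∈ conditioning set.
{T} contains no descendant of E and blocks every backdoor path.
No other singleton works — e.g. {W} leaves P1 open — so {T} is the unique smallest valid adjustment set.

{T}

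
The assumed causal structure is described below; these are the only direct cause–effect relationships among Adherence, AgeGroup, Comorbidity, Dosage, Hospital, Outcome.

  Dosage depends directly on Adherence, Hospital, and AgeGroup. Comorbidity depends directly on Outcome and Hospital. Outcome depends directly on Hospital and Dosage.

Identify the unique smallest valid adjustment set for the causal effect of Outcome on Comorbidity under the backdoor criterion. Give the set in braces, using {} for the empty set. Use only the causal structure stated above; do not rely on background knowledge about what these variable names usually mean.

{Hospital}

Variables eligible for adjustment (non-descendants of Outcome, excluding Outcome and Comorbidity): {Adherence, AgeGroup, Dosage, Hospital}.
Backdoor paths from Outcome to Comorbidity:
  P1: Outcome <- Hospital -> Comorbidity
  P2: Outcome <- Dosage <- Hospital -> Comorbidity
The empty set is not sufficient: P1 (Outcome <- Hospital -> Comorbidity) has no collider blocking it and no conditioned non-collider, so it is open.
Try {Hospital}:
  P1: blocked at fork node Hospital ∈ conditioning set.
  P2: blocked at fork node Hospital ∈ conditioning set.
{Hospital} contains no descendant of Outcome and blocks every backdoor path.
No other singleton works — e.g. {AgeGroup} leaves P1 open — so {Hospital} is the unique smallest valid adjustment set.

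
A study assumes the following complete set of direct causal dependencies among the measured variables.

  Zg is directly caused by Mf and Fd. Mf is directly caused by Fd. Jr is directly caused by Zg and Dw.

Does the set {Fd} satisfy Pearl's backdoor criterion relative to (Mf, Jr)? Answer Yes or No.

Yes

Backdoor paths from Mf to Jr (paths whose first edge points into Mf):
  P1: Mf <- Fd -> Zg -> Jr
Condition 1 (no descendant of Mf in the set): holds — descendants of Mf are {Jr, Zg}; none are in {Fd}.
Condition 2 (every backdoor path blocked by {Fd}):
  P1: blocked at fork node Fd ∈ conditioning set.
{Fd} satisfies the backdoor criterion.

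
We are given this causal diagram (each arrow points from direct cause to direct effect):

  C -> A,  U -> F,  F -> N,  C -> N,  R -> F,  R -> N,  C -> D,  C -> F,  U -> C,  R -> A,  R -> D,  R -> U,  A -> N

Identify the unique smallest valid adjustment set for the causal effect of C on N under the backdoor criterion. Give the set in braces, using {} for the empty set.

{U}

Variables eligible for adjustment (non-descendants of C, excluding C and N): {R, U}.
Backdoor paths from C to N:
  P1: C <- U <- R -> F -> N
  P2: C <- U <- R -> A -> N
  P3: C <- U <- R -> N
  P4: C <- U -> F <- R -> A -> N
  P5: C <- U -> F <- R -> N
  P6: C <- U -> F -> N
The empty set is not sufficient: P1 (C <- U <- R -> F -> N) has no collider blocking it and no conditioned non-collider, so it is open.
Try {U}:
  P1: blocked at chain node U ∈ conditioning set.
  P2: blocked at chain node U ∈ conditioning set.
  P3: blocked at chain node U ∈ conditioning set.
  P4: blocked at fork node U ∈ conditioning set.
  P5: blocked at fork node U ∈ conditioning set.
  P6: blocked at fork node U ∈ conditioning set.
{U} contains no descendant of C and blocks every backdoor path.
No other singleton works — e.g. {R} leaves P6 open — so {U} is the unique smallest valid adjustment set.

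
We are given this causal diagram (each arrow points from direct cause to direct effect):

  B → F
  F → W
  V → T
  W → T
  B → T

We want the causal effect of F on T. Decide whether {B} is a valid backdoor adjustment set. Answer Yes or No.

Backdoor paths from F to T (paths whose first edge points into F):
  P1: F <- B -> T
Condition 1 (no descendant of F in the set): holds — descendants of F are {T, W}; none are in {B}.
Condition 2 (every backdoor path blocked by {B}):
  P1: blocked at fork node B ∈ conditioning set.
{B} satisfies the backdoor criterion.

Yes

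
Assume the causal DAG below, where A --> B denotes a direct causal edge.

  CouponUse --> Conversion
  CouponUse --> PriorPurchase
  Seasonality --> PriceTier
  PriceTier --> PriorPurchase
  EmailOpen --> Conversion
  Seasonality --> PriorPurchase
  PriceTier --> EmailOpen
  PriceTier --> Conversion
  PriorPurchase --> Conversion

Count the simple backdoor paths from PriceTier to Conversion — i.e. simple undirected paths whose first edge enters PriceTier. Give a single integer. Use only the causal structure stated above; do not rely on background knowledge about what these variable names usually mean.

A backdoor path from PriceTier to Conversion is any simple undirected path whose first edge points into PriceTier (i.e. leaves PriceTier via a parent).
Parents of PriceTier: {Seasonality}.
Enumerating:
  P1: PriceTier <- Seasonality -> PriorPurchase <- CouponUse -> Conversion
  P2: PriceTier <- Seasonality -> PriorPurchase -> Conversion
That exhausts the simple backdoor paths. Count: 2.

2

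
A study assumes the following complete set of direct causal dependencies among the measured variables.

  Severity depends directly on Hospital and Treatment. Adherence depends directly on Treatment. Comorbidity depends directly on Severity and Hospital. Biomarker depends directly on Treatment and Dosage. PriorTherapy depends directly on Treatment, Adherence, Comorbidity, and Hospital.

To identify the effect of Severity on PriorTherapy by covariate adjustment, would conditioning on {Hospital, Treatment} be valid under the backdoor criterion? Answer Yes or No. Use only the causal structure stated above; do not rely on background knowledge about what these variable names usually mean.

Yes

Backdoor paths from Severity to PriorTherapy (paths whose first edge points into Severity):
  P1: Severity <- Hospital -> Comorbidity -> PriorTherapy
  P2: Severity <- Hospital -> PriorTherapy
  P3: Severity <- Treatment -> Adherence -> PriorTherapy
  P4: Severity <- Treatment -> PriorTherapy
Condition 1 (no descendant of Severity in the set): holds — descendants of Severity are {Comorbidity, PriorTherapy}; none are in {Hospital, Treatment}.
Condition 2 (every backdoor path blocked by {Hospital, Treatment}):
  P1: blocked at fork node Hospital ∈ conditioning set.
  P2: blocked at fork node Hospital ∈ conditioning set.
  P3: blocked at fork node Treatment ∈ conditioning set.
  P4: blocked at fork node Treatment ∈ conditioning set.
{Hospital, Treatment} satisfies the backdoor criterion.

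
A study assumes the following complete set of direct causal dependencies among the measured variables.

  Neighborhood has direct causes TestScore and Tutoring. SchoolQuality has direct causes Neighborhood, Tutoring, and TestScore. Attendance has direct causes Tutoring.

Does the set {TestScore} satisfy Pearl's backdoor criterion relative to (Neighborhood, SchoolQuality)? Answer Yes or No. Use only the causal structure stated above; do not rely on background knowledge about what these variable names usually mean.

Backdoor paths from Neighborhood to SchoolQuality (paths whose first edge points into Neighborhood):
  P1: Neighborhood <- TestScore -> SchoolQuality
  P2: Neighborhood <- Tutoring -> SchoolQuality
Condition 1 (no descendant of Neighborhood in the set): holds — descendants of Neighborhood are {SchoolQuality}; none are in {TestScore}.
Condition 2 (every backdoor path blocked by {TestScore}):
  P1: blocked at fork node TestScore ∈ conditioning set.
  P2: open — no interior node is in the conditioning set.
{TestScore} does not satisfy the backdoor criterion.

No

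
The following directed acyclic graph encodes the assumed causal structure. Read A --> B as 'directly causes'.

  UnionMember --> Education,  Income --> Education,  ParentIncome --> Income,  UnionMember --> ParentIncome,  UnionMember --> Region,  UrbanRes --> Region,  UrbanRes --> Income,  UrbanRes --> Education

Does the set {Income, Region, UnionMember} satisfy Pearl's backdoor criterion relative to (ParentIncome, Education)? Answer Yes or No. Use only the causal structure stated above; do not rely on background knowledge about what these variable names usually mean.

No

Backdoor paths from ParentIncome to Education (paths whose first edge points into ParentIncome):
  P1: ParentIncome <- UnionMember -> Education
  P2: ParentIncome <- UnionMember -> Region <- UrbanRes -> Income -> Education
  P3: ParentIncome <- UnionMember -> Region <- UrbanRes -> Education
Condition 1 (no descendant of ParentIncome in the set): FAILS — Income is a descendant of ParentIncome.
Condition 2 (every backdoor path blocked by {Income, Region, UnionMember}):
  P1: blocked at fork node UnionMember ∈ conditioning set.
  P2: blocked at fork node UnionMember ∈ conditioning set.
  P3: blocked at fork node UnionMember ∈ conditioning set.
{Income, Region, UnionMember} does not satisfy the backdoor criterion.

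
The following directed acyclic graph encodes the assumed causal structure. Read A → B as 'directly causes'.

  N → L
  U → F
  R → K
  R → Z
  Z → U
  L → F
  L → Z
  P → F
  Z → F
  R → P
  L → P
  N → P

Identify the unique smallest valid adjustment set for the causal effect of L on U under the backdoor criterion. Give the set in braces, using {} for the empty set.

{}

Variables eligible for adjustment (non-descendants of L, excluding L and U): {K, N, R}.
Backdoor paths from L to U:
  P1: L <- N -> P <- R -> Z -> U
  P2: L <- N -> P <- R -> Z -> F <- U
  P3: L <- N -> P -> F <- Z -> U
  P4: L <- N -> P -> F <- U
Each backdoor path contains an unconditioned collider, so every path is already blocked with the empty conditioning set:
  P1: blocked at collider P (neither it nor any descendant is in the conditioning set).
  P2: blocked at collider P (neither it nor any descendant is in the conditioning set).
  P3: blocked at collider F (neither it nor any descendant is in the conditioning set).
  P4: blocked at collider F (neither it nor any descendant is in the conditioning set).
The empty set is therefore the unique smallest valid set.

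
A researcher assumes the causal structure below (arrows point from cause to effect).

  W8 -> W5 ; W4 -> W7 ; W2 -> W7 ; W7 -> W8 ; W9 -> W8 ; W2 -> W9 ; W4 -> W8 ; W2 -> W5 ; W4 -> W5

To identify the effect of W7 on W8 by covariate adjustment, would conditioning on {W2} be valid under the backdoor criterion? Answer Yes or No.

No

Backdoor paths from W7 to W8 (paths whose first edge points into W7):
  P1: W7 <- W2 -> W9 -> W8
  P2: W7 <- W2 -> W5 <- W4 -> W8
  P3: W7 <- W2 -> W5 <- W8
  P4: W7 <- W4 -> W8
  P5: W7 <- W4 -> W5 <- W2 -> W9 -> W8
  P6: W7 <- W4 -> W5 <- W8
Condition 1 (no descendant of W7 in the set): holds — descendants of W7 are {W5, W8}; none are in {W2}.
Condition 2 (every backdoor path blocked by {W2}):
  P1: blocked at fork node W2 ∈ conditioning set.
  P2: blocked at fork node W2 ∈ conditioning set.
  P3: blocked at fork node W2 ∈ conditioning set.
  P4: open — no interior node is in the conditioning set.
  P5: blocked at collider W5 (neither it nor any descendant is in the conditioning set).
  P6: blocked at collider W5 (neither it nor any descendant is in the conditioning set).
{W2} does not satisfy the backdoor criterion.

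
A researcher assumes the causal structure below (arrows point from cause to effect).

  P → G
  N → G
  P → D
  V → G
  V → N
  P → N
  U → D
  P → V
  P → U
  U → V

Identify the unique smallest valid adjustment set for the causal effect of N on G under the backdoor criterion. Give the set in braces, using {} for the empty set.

Variables eligible for adjustment (non-descendants of N, excluding N and G): {D, P, U, V}.
Backdoor paths from N to G:
  P1: N <- P -> U -> V -> G
  P2: N <- P -> D <- U -> V -> G
  P3: N <- P -> V -> G
  P4: N <- P -> G
  P5: N <- V <- P -> G
  P6: N <- V <- U <- P -> G
  P7: N <- V <- U -> D <- P -> G
  P8: N <- V -> G
The empty set is not sufficient: P1 (N <- P -> U -> V -> G) has no collider blocking it and no conditioned non-collider, so it is open.
Try {P, V}:
  P1: blocked at fork node P ∈ conditioning set.
  P2: blocked at fork node P ∈ conditioning set.
  P3: blocked at fork node P ∈ conditioning set.
  P4: blocked at fork node P ∈ conditioning set.
  P5: blocked at chain node V ∈ conditioning set.
  P6: blocked at chain node V ∈ conditioning set.
  P7: blocked at chain node V ∈ conditioning set.
  P8: blocked at fork node V ∈ conditioning set.
{P, V} contains no descendant of N and blocks every backdoor path.
Every element of {P, V} is needed (dropping P leaves P4 open; dropping V leaves P8 open), so no proper subset is valid.
Among all size-2 subsets of the eligible variables, only {P, V} blocks every backdoor path, so it is the unique smallest valid adjustment set.

{P, V}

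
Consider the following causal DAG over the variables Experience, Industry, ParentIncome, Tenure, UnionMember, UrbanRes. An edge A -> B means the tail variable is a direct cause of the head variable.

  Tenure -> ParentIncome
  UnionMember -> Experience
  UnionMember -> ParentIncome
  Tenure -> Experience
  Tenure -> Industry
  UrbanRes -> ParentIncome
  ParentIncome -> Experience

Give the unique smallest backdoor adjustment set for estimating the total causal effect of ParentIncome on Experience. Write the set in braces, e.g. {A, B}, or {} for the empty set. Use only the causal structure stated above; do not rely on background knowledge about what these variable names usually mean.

{Tenure, UnionMember}

Variables eligible for adjustment (non-descendants of ParentIncome, excluding ParentIncome and Experience): {Industry, Tenure, UnionMember, UrbanRes}.
Backdoor paths from ParentIncome to Experience:
  P1: ParentIncome <- Tenure -> Experience
  P2: ParentIncome <- UnionMember -> Experience
The empty set is not sufficient: P1 (ParentIncome <- Tenure -> Experience) has no collider blocking it and no conditioned non-collider, so it is open.
Try {Tenure, UnionMember}:
  P1: blocked at fork node Tenure ∈ conditioning set.
  P2: blocked at fork node UnionMember ∈ conditioning set.
{Tenure, UnionMember} contains no descendant of ParentIncome and blocks every backdoor path.
Every element of {Tenure, UnionMember} is needed (dropping Tenure leaves P1 open; dropping UnionMember leaves P2 open), so no proper subset is valid.
Among all size-2 subsets of the eligible variables, only {Tenure, UnionMember} blocks every backdoor path, so it is the unique smallest valid adjustment set.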